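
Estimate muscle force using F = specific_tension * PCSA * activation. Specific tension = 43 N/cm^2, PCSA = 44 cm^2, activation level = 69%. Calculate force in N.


F = sigma * PCSA * activation
F = 43 * 44 * 0.69
F = 1305 N


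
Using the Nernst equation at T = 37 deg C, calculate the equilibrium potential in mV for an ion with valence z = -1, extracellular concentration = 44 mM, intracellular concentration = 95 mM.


E = (RT/(zF)) * ln(C_out/C_in)
T = 37 + 273.15 = 310.15 K
E = (8.314 * 310.15 / (-1 * 96485)) * ln(44/95)
E = 20.57 mV


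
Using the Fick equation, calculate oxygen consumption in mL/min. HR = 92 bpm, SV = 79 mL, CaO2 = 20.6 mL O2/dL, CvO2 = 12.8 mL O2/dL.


CO = HR*SV = 92*79/1000 = 7.268 L/min
a-v O2 diff = 20.6 - 12.8 = 7.8 mL/dL
VO2 = CO * (CaO2-CvO2) * 10 dL/L
VO2 = 7.268 * 7.8 * 10
VO2 = 566.9 mL/min


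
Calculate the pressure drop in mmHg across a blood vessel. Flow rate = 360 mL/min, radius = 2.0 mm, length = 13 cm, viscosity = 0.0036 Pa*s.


dP = 8*mu*L*Q / (pi*r^4)
Q = 360 mL/min = 6e-06 m^3/s
dP = 446.907 Pa = 446.907 / 133.322 mmHg = 3.352 mmHg


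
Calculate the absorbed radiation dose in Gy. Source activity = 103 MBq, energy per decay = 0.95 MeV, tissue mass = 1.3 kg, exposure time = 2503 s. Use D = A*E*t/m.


A = 103 MBq = 1.0300e+08 Bq
E = 0.95 MeV = 1.5219e-13 J
D = A*E*t/m = 1.0300e+08*1.5219e-13*2503/1.3
D = 0.03018 Gy


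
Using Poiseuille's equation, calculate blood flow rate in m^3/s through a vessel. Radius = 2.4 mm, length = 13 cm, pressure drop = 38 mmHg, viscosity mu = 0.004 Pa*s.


Q = pi*r^4*dP / (8*mu*L)
r = 0.0024 m, L = 0.13 m
dP = 38 mmHg = 5066.236 Pa
Q = 1.2694e-04 m^3/s


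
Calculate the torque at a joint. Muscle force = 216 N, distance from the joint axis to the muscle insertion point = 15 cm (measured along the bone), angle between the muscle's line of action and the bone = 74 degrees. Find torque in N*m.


Torque = F * d * sin(theta)   (moment arm = d*sin(theta))
d = 15 cm = 0.15 m
Torque = 216 * 0.15 * sin(74)
Torque = 31.14 N*m


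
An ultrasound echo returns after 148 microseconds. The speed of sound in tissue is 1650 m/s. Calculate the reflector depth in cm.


depth = c * t / 2
t = 148 us = 1.4800e-04 s
depth = 1650 * 1.4800e-04 / 2
depth = 0.1221 m = 12.21 cm


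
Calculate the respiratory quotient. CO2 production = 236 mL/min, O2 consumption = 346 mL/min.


RQ = VCO2 / VO2
RQ = 236 / 346
RQ = 0.6821


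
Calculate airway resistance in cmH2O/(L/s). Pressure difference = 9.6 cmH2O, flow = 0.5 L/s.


R = dP / flow
R = 9.6 / 0.5
R = 19.2 cmH2O/(L/s)


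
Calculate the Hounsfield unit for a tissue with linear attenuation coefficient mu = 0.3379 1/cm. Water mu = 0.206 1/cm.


HU = ((mu_tissue - mu_water) / mu_water) * 1000
HU = ((0.3379 - 0.206) / 0.206) * 1000
HU = 640.3


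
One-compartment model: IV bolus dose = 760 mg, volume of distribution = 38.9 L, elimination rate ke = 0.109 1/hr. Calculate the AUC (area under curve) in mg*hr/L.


C0 = Dose/Vd = 760/38.9 = 19.5373 mg/L
AUC = C0/ke = 19.5373/0.109
AUC = 179.2 mg*hr/L


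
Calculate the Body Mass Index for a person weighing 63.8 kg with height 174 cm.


BMI = weight / height^2
height = 174 cm = 1.74 m
BMI = 63.8 / 1.74^2
BMI = 21.07 kg/m^2


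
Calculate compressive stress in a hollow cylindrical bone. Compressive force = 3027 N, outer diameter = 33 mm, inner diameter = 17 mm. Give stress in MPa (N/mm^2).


A = pi*(r_o^2 - r_i^2)
r_o = 16.5 mm, r_i = 8.5 mm
A = 628.319 mm^2
sigma = F/A = 3027 / 628.319
sigma = 4.818 MPa


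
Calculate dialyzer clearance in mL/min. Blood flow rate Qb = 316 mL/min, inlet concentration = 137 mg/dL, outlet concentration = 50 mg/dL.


K = Qb * (Cb_in - Cb_out) / Cb_in
K = 316 * (137 - 50) / 137
K = 200.7 mL/min


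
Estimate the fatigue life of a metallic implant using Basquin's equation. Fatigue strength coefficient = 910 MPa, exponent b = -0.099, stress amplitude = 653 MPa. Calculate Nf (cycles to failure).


sigma_a = sigma_f' * (2Nf)^b
2Nf = (sigma_a/sigma_f')^(1/b)
2Nf = (653/910)^(1/-0.099)
2Nf = 28.565414
Nf = 14.28


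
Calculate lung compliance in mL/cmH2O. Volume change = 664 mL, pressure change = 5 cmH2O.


C = dV / dP
C = 664 / 5
C = 132.8 mL/cmH2O


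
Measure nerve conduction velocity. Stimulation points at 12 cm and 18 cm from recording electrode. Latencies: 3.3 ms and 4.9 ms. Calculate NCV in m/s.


Distance = (18 - 12) / 100 = 0.06 m
dt = (4.9 - 3.3) / 1000 = 0.0016 s
NCV = dist / dt = 37.5 m/s


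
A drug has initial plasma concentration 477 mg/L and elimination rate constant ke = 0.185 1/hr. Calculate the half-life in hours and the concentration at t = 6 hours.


t_half = ln(2) / ke = 0.693147 / 0.185 = 3.747 hr
C(t) = C0 * exp(-ke*t) = 477 * exp(-0.185*6)
C(6) = 157.2 mg/L


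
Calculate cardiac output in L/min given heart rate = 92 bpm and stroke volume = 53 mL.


CO = HR * SV
CO = 92 * 53 / 1000
CO = 4.876 L/min


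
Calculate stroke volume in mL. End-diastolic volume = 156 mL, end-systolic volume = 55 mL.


SV = EDV - ESV
SV = 156 - 55
SV = 101 mL


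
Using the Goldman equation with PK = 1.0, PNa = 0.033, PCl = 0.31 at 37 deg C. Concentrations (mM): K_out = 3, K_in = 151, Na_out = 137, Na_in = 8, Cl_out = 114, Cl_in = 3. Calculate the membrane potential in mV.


Vm = (RT/F)*ln((PK*Ko + PNa*Nao + PCl*Cli)/(PK*Ki + PNa*Nai + PCl*Clo))
Numer = 8.451, Denom = 186.604
Vm = -82.71 mV


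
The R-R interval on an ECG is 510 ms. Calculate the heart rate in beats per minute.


HR = 60 / RR_interval(s)
RR = 510 ms = 0.51 s
HR = 60 / 0.51 = 117.6 bpm


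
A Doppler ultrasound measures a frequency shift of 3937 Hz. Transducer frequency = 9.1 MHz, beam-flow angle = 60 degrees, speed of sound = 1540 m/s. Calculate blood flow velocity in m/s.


v = fd * c / (2 * f0 * cos(theta))
v = 3937 * 1540 / (2 * 9.1000e+06 * cos(60))
v = 0.6663 m/s


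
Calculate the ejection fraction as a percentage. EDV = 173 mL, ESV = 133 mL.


SV = EDV - ESV = 173 - 133 = 40 mL
EF = SV/EDV * 100 = 40/173 * 100
EF = 23.12%


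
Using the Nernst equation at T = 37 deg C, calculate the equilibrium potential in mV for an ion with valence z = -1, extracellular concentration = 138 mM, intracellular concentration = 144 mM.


E = (RT/(zF)) * ln(C_out/C_in)
T = 37 + 273.15 = 310.15 K
E = (8.314 * 310.15 / (-1 * 96485)) * ln(138/144)
E = 1.137 mV


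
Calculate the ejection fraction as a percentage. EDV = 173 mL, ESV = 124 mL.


SV = EDV - ESV = 173 - 124 = 49 mL
EF = SV/EDV * 100 = 49/173 * 100
EF = 28.32%


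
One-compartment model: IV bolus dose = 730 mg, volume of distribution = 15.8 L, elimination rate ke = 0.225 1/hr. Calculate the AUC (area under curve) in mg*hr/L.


C0 = Dose/Vd = 730/15.8 = 46.2025 mg/L
AUC = C0/ke = 46.2025/0.225
AUC = 205.3 mg*hr/L


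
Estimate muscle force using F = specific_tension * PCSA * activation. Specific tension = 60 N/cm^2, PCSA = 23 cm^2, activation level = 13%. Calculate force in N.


F = sigma * PCSA * activation
F = 60 * 23 * 0.13
F = 179.4 N


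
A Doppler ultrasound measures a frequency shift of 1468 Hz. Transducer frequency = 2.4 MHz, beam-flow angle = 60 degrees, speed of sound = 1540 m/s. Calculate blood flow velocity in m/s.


v = fd * c / (2 * f0 * cos(theta))
v = 1468 * 1540 / (2 * 2.4000e+06 * cos(60))
v = 0.942 m/s


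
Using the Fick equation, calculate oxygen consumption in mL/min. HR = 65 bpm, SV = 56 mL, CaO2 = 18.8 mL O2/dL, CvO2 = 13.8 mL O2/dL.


CO = HR*SV = 65*56/1000 = 3.64 L/min
a-v O2 diff = 18.8 - 13.8 = 5 mL/dL
VO2 = CO * (CaO2-CvO2) * 10 dL/L
VO2 = 3.64 * 5 * 10
VO2 = 182 mL/min


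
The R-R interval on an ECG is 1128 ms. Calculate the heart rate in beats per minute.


HR = 60 / RR_interval(s)
RR = 1128 ms = 1.128 s
HR = 60 / 1.128 = 53.19 bpm


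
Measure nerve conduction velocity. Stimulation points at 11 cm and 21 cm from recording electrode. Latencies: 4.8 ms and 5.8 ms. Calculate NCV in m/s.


Distance = (21 - 11) / 100 = 0.1 m
dt = (5.8 - 4.8) / 1000 = 0.001 s
NCV = dist / dt = 100 m/s


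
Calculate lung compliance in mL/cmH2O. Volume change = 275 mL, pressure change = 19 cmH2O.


C = dV / dP
C = 275 / 19
C = 14.47 mL/cmH2O


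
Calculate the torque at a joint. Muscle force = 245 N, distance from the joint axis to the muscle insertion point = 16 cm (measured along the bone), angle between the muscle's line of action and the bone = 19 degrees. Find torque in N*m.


Torque = F * d * sin(theta)   (moment arm = d*sin(theta))
d = 16 cm = 0.16 m
Torque = 245 * 0.16 * sin(19)
Torque = 12.76 N*m


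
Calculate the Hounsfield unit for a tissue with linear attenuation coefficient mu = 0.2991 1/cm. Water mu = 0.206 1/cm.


HU = ((mu_tissue - mu_water) / mu_water) * 1000
HU = ((0.2991 - 0.206) / 0.206) * 1000
HU = 451.9


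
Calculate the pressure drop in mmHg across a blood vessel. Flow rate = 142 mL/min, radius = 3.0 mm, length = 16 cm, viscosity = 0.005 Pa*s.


dP = 8*mu*L*Q / (pi*r^4)
Q = 142 mL/min = 2.36667e-06 m^3/s
dP = 59.5227 Pa = 59.5227 / 133.322 mmHg = 0.4465 mmHg


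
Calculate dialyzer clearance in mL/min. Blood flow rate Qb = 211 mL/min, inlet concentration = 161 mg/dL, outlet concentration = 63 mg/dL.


K = Qb * (Cb_in - Cb_out) / Cb_in
K = 211 * (161 - 63) / 161
K = 128.4 mL/min


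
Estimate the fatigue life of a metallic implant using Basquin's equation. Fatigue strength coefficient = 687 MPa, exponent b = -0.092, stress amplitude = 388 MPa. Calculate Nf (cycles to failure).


sigma_a = sigma_f' * (2Nf)^b
2Nf = (sigma_a/sigma_f')^(1/b)
2Nf = (388/687)^(1/-0.092)
2Nf = 497.74969
Nf = 248.9


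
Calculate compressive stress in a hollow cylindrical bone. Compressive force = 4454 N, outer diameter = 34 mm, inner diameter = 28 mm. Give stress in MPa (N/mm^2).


A = pi*(r_o^2 - r_i^2)
r_o = 17 mm, r_i = 14 mm
A = 292.168 mm^2
sigma = F/A = 4454 / 292.168
sigma = 15.24 MPa


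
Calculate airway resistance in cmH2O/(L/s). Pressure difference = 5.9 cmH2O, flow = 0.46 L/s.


R = dP / flow
R = 5.9 / 0.46
R = 12.83 cmH2O/(L/s)


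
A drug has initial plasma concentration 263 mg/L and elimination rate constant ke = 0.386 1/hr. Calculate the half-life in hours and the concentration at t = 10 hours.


t_half = ln(2) / ke = 0.693147 / 0.386 = 1.796 hr
C(t) = C0 * exp(-ke*t) = 263 * exp(-0.386*10)
C(10) = 5.541 mg/L


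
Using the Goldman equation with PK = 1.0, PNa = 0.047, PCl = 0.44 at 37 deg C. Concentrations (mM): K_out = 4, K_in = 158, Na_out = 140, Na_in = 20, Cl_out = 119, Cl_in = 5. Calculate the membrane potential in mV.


Vm = (RT/F)*ln((PK*Ko + PNa*Nao + PCl*Cli)/(PK*Ki + PNa*Nai + PCl*Clo))
Numer = 12.78, Denom = 211.3
Vm = -74.97 mV


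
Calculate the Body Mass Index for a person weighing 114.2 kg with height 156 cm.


BMI = weight / height^2
height = 156 cm = 1.56 m
BMI = 114.2 / 1.56^2
BMI = 46.93 kg/m^2


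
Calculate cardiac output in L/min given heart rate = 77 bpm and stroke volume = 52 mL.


CO = HR * SV
CO = 77 * 52 / 1000
CO = 4.004 L/min


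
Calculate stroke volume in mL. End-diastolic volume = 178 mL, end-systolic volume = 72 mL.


SV = EDV - ESV
SV = 178 - 72
SV = 106 mL


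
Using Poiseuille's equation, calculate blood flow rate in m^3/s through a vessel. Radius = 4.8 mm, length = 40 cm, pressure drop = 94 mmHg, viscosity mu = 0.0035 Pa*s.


Q = pi*r^4*dP / (8*mu*L)
r = 0.0048 m, L = 0.4 m
dP = 94 mmHg = 12532.268 Pa
Q = 0.001866 m^3/s


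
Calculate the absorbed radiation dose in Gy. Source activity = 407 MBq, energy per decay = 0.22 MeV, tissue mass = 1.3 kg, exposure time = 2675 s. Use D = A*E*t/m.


A = 407 MBq = 4.0700e+08 Bq
E = 0.22 MeV = 3.5244e-14 J
D = A*E*t/m = 4.0700e+08*3.5244e-14*2675/1.3
D = 0.02952 Gy


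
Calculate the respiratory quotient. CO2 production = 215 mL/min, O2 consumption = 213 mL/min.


RQ = VCO2 / VO2
RQ = 215 / 213
RQ = 1.009


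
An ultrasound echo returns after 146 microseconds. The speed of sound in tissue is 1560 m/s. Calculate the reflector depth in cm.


depth = c * t / 2
t = 146 us = 1.4600e-04 s
depth = 1560 * 1.4600e-04 / 2
depth = 0.11388 m = 11.388 cm


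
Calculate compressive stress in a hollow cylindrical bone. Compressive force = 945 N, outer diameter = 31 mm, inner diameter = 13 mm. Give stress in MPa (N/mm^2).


A = pi*(r_o^2 - r_i^2)
r_o = 15.5 mm, r_i = 6.5 mm
A = 622.035 mm^2
sigma = F/A = 945 / 622.035
sigma = 1.519 MPa


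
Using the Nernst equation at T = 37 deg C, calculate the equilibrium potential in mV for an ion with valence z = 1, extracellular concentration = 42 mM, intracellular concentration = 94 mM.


E = (RT/(zF)) * ln(C_out/C_in)
T = 37 + 273.15 = 310.15 K
E = (8.314 * 310.15 / (1 * 96485)) * ln(42/94)
E = -21.53 mV


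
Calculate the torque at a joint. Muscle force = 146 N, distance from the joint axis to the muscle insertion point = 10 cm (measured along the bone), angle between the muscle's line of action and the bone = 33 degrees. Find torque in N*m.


Torque = F * d * sin(theta)   (moment arm = d*sin(theta))
d = 10 cm = 0.1 m
Torque = 146 * 0.1 * sin(33)
Torque = 7.952 N*m


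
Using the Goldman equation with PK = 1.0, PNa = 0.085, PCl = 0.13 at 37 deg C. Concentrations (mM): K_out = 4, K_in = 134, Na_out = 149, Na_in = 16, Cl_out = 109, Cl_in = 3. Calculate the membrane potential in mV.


Vm = (RT/F)*ln((PK*Ko + PNa*Nao + PCl*Cli)/(PK*Ki + PNa*Nai + PCl*Clo))
Numer = 17.055, Denom = 149.53
Vm = -58.02 mV


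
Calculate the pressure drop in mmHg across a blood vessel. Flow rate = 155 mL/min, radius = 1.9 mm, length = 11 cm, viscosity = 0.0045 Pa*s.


dP = 8*mu*L*Q / (pi*r^4)
Q = 155 mL/min = 2.58333e-06 m^3/s
dP = 249.868 Pa = 249.868 / 133.322 mmHg = 1.874 mmHg


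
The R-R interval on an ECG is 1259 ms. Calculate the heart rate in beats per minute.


HR = 60 / RR_interval(s)
RR = 1259 ms = 1.259 s
HR = 60 / 1.259 = 47.66 bpm


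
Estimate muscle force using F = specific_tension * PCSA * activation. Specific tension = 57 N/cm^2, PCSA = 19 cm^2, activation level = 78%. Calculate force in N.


F = sigma * PCSA * activation
F = 57 * 19 * 0.78
F = 844.7 N


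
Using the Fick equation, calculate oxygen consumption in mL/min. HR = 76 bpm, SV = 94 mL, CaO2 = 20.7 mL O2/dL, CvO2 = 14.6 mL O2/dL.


CO = HR*SV = 76*94/1000 = 7.144 L/min
a-v O2 diff = 20.7 - 14.6 = 6.1 mL/dL
VO2 = CO * (CaO2-CvO2) * 10 dL/L
VO2 = 7.144 * 6.1 * 10
VO2 = 435.8 mL/min


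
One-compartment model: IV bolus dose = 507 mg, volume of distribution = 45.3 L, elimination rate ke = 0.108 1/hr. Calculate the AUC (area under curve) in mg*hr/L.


C0 = Dose/Vd = 507/45.3 = 11.1921 mg/L
AUC = C0/ke = 11.1921/0.108
AUC = 103.6 mg*hr/L


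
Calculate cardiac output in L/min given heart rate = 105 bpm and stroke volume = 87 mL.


CO = HR * SV
CO = 105 * 87 / 1000
CO = 9.135 L/min


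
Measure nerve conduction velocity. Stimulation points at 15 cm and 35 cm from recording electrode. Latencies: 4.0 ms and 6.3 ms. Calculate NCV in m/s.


Distance = (35 - 15) / 100 = 0.2 m
dt = (6.3 - 4.0) / 1000 = 0.0023 s
NCV = dist / dt = 86.96 m/s


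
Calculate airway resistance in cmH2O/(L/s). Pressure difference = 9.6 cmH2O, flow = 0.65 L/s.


R = dP / flow
R = 9.6 / 0.65
R = 14.77 cmH2O/(L/s)


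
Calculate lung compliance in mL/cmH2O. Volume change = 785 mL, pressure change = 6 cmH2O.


C = dV / dP
C = 785 / 6
C = 130.8 mL/cmH2O


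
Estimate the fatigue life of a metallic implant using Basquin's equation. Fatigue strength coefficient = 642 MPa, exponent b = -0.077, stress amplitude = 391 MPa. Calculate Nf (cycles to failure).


sigma_a = sigma_f' * (2Nf)^b
2Nf = (sigma_a/sigma_f')^(1/b)
2Nf = (391/642)^(1/-0.077)
2Nf = 626.41285
Nf = 313.2


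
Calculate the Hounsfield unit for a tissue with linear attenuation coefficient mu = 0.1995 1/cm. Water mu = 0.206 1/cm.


HU = ((mu_tissue - mu_water) / mu_water) * 1000
HU = ((0.1995 - 0.206) / 0.206) * 1000
HU = -31.55


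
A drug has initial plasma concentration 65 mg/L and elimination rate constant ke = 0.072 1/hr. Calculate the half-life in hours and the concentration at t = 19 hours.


t_half = ln(2) / ke = 0.693147 / 0.072 = 9.627 hr
C(t) = C0 * exp(-ke*t) = 65 * exp(-0.072*19)
C(19) = 16.55 mg/L


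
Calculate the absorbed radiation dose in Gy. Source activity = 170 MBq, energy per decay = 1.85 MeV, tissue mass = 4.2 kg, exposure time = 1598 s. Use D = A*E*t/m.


A = 170 MBq = 1.7000e+08 Bq
E = 1.85 MeV = 2.9637e-13 J
D = A*E*t/m = 1.7000e+08*2.9637e-13*1598/4.2
D = 0.01917 Gy


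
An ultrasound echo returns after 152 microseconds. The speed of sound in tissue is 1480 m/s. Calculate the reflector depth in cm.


depth = c * t / 2
t = 152 us = 1.5200e-04 s
depth = 1480 * 1.5200e-04 / 2
depth = 0.11248 m = 11.248 cm


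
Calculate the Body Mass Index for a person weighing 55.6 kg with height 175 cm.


BMI = weight / height^2
height = 175 cm = 1.75 m
BMI = 55.6 / 1.75^2
BMI = 18.16 kg/m^2


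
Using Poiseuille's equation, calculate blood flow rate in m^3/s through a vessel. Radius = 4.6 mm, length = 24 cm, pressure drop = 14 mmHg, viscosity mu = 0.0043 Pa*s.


Q = pi*r^4*dP / (8*mu*L)
r = 0.0046 m, L = 0.24 m
dP = 14 mmHg = 1866.508 Pa
Q = 3.1801e-04 m^3/s


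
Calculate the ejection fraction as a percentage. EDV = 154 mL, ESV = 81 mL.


SV = EDV - ESV = 154 - 81 = 73 mL
EF = SV/EDV * 100 = 73/154 * 100
EF = 47.4%


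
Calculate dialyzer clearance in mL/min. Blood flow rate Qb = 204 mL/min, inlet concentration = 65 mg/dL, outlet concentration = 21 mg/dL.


K = Qb * (Cb_in - Cb_out) / Cb_in
K = 204 * (65 - 21) / 65
K = 138.1 mL/min


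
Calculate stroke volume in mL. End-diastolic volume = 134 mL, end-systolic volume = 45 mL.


SV = EDV - ESV
SV = 134 - 45
SV = 89 mL


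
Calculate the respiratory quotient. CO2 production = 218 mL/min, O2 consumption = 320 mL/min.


RQ = VCO2 / VO2
RQ = 218 / 320
RQ = 0.6813


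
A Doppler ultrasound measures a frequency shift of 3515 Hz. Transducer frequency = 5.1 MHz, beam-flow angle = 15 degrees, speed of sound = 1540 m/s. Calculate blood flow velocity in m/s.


v = fd * c / (2 * f0 * cos(theta))
v = 3515 * 1540 / (2 * 5.1000e+06 * cos(15))
v = 0.5494 m/s


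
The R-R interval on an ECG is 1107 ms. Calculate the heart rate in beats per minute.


HR = 60 / RR_interval(s)
RR = 1107 ms = 1.107 s
HR = 60 / 1.107 = 54.2 bpm


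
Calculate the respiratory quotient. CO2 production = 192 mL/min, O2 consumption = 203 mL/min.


RQ = VCO2 / VO2
RQ = 192 / 203
RQ = 0.9458


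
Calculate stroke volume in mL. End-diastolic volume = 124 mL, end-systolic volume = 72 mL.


SV = EDV - ESV
SV = 124 - 72
SV = 52 mL


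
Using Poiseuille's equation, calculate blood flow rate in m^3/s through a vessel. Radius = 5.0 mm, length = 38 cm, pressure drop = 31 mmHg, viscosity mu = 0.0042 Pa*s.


Q = pi*r^4*dP / (8*mu*L)
r = 0.005 m, L = 0.38 m
dP = 31 mmHg = 4132.982 Pa
Q = 6.3558e-04 m^3/s


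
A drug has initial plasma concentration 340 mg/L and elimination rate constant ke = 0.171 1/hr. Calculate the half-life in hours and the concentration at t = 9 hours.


t_half = ln(2) / ke = 0.693147 / 0.171 = 4.053 hr
C(t) = C0 * exp(-ke*t) = 340 * exp(-0.171*9)
C(9) = 72.96 mg/L


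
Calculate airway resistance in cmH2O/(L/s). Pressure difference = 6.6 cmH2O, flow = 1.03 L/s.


R = dP / flow
R = 6.6 / 1.03
R = 6.408 cmH2O/(L/s)


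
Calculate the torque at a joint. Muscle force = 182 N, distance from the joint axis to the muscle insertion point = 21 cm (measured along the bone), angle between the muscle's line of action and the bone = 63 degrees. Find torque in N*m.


Torque = F * d * sin(theta)   (moment arm = d*sin(theta))
d = 21 cm = 0.21 m
Torque = 182 * 0.21 * sin(63)
Torque = 34.05 N*m


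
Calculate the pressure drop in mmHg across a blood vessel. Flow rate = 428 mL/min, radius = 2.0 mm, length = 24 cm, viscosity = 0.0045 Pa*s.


dP = 8*mu*L*Q / (pi*r^4)
Q = 428 mL/min = 7.13333e-06 m^3/s
dP = 1226.13 Pa = 1226.13 / 133.322 mmHg = 9.197 mmHg


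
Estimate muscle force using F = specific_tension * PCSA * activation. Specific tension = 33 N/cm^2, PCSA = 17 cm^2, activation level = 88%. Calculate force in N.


F = sigma * PCSA * activation
F = 33 * 17 * 0.88
F = 493.7 N


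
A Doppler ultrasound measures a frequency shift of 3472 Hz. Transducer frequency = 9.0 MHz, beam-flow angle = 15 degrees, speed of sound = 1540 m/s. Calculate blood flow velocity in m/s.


v = fd * c / (2 * f0 * cos(theta))
v = 3472 * 1540 / (2 * 9.0000e+06 * cos(15))
v = 0.3075 m/s


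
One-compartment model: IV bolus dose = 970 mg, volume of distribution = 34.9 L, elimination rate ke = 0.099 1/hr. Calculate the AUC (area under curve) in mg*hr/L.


C0 = Dose/Vd = 970/34.9 = 27.7937 mg/L
AUC = C0/ke = 27.7937/0.099
AUC = 280.7 mg*hr/L


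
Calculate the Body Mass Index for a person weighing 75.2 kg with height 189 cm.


BMI = weight / height^2
height = 189 cm = 1.89 m
BMI = 75.2 / 1.89^2
BMI = 21.05 kg/m^2


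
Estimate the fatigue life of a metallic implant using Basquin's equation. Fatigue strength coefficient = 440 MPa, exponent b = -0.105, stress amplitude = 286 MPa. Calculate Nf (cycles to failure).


sigma_a = sigma_f' * (2Nf)^b
2Nf = (sigma_a/sigma_f')^(1/b)
2Nf = (286/440)^(1/-0.105)
2Nf = 60.50309
Nf = 30.25


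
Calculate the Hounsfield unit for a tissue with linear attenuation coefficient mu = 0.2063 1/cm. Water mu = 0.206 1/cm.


HU = ((mu_tissue - mu_water) / mu_water) * 1000
HU = ((0.2063 - 0.206) / 0.206) * 1000
HU = 1.456


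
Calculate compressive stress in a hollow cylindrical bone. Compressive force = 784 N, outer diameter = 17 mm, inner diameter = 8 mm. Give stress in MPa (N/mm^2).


A = pi*(r_o^2 - r_i^2)
r_o = 8.5 mm, r_i = 4 mm
A = 176.715 mm^2
sigma = F/A = 784 / 176.715
sigma = 4.437 MPa


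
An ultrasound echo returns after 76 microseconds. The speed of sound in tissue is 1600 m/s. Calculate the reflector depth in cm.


depth = c * t / 2
t = 76 us = 7.6000e-05 s
depth = 1600 * 7.6000e-05 / 2
depth = 0.0608 m = 6.08 cm


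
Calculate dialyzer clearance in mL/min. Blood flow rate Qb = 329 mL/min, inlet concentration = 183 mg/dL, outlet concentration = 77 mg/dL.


K = Qb * (Cb_in - Cb_out) / Cb_in
K = 329 * (183 - 77) / 183
K = 190.6 mL/min


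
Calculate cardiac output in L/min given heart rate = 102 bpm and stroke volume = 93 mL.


CO = HR * SV
CO = 102 * 93 / 1000
CO = 9.486 L/min


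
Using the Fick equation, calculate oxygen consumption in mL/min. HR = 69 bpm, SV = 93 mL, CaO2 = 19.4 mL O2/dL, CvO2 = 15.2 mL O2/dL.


CO = HR*SV = 69*93/1000 = 6.417 L/min
a-v O2 diff = 19.4 - 15.2 = 4.2 mL/dL
VO2 = CO * (CaO2-CvO2) * 10 dL/L
VO2 = 6.417 * 4.2 * 10
VO2 = 269.5 mL/min


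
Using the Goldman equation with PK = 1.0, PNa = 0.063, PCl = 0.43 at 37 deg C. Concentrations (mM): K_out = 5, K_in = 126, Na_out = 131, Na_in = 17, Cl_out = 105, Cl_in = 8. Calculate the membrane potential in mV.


Vm = (RT/F)*ln((PK*Ko + PNa*Nao + PCl*Cli)/(PK*Ki + PNa*Nai + PCl*Clo))
Numer = 16.693, Denom = 172.221
Vm = -62.37 mV


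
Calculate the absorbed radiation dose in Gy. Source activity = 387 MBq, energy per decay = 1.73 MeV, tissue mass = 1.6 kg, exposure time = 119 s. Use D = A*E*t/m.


A = 387 MBq = 3.8700e+08 Bq
E = 1.73 MeV = 2.77146e-13 J
D = A*E*t/m = 3.8700e+08*2.77146e-13*119/1.6
D = 0.007977 Gy


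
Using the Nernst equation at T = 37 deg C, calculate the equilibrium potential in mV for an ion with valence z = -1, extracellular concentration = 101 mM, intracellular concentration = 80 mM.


E = (RT/(zF)) * ln(C_out/C_in)
T = 37 + 273.15 = 310.15 K
E = (8.314 * 310.15 / (-1 * 96485)) * ln(101/80)
E = -6.229 mV


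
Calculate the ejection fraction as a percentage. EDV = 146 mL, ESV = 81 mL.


SV = EDV - ESV = 146 - 81 = 65 mL
EF = SV/EDV * 100 = 65/146 * 100
EF = 44.52%


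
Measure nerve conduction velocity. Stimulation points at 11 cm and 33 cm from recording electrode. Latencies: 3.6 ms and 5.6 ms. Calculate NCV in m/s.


Distance = (33 - 11) / 100 = 0.22 m
dt = (5.6 - 3.6) / 1000 = 0.002 s
NCV = dist / dt = 110 m/s


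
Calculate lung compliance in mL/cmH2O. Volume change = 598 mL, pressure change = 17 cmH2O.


C = dV / dP
C = 598 / 17
C = 35.18 mL/cmH2O


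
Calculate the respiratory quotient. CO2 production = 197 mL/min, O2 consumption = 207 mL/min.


RQ = VCO2 / VO2
RQ = 197 / 207
RQ = 0.9517


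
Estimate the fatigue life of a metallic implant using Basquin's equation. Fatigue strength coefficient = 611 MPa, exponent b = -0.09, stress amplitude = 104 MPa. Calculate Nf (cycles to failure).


sigma_a = sigma_f' * (2Nf)^b
2Nf = (sigma_a/sigma_f')^(1/b)
2Nf = (104/611)^(1/-0.09)
2Nf = 3.5037402e+08
Nf = 1.7519e+08


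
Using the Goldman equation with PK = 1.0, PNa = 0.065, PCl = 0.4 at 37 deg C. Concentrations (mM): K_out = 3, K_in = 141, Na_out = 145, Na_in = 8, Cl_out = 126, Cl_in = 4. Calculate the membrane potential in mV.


Vm = (RT/F)*ln((PK*Ko + PNa*Nao + PCl*Cli)/(PK*Ki + PNa*Nai + PCl*Clo))
Numer = 14.025, Denom = 191.92
Vm = -69.92 mV


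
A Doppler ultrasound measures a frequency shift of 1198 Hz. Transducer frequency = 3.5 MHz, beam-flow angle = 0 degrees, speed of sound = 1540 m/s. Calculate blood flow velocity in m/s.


v = fd * c / (2 * f0 * cos(theta))
v = 1198 * 1540 / (2 * 3.5000e+06 * cos(0))
v = 0.2636 m/s


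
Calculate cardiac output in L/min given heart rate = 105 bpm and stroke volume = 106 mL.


CO = HR * SV
CO = 105 * 106 / 1000
CO = 11.13 L/min


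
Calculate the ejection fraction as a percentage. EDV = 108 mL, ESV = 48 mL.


SV = EDV - ESV = 108 - 48 = 60 mL
EF = SV/EDV * 100 = 60/108 * 100
EF = 55.56%


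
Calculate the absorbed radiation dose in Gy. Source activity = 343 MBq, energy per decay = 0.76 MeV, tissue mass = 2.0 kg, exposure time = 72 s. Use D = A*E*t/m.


A = 343 MBq = 3.4300e+08 Bq
E = 0.76 MeV = 1.21752e-13 J
D = A*E*t/m = 3.4300e+08*1.21752e-13*72/2.0
D = 0.001503 Gy


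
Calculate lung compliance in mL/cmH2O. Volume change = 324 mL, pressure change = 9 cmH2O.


C = dV / dP
C = 324 / 9
C = 36 mL/cmH2O


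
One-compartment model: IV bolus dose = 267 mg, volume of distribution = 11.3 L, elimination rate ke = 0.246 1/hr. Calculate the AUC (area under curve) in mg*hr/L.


C0 = Dose/Vd = 267/11.3 = 23.6283 mg/L
AUC = C0/ke = 23.6283/0.246
AUC = 96.05 mg*hr/L


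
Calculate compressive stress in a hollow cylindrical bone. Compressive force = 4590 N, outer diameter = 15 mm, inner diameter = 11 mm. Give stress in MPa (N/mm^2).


A = pi*(r_o^2 - r_i^2)
r_o = 7.5 mm, r_i = 5.5 mm
A = 81.6814 mm^2
sigma = F/A = 4590 / 81.6814
sigma = 56.19 MPa


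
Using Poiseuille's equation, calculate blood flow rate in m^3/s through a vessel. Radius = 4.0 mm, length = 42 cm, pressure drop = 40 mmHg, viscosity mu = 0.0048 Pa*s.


Q = pi*r^4*dP / (8*mu*L)
r = 0.004 m, L = 0.42 m
dP = 40 mmHg = 5332.88 Pa
Q = 2.6593e-04 m^3/s


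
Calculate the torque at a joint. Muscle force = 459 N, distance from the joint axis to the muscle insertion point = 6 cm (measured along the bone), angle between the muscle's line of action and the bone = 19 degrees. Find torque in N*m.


Torque = F * d * sin(theta)   (moment arm = d*sin(theta))
d = 6 cm = 0.06 m
Torque = 459 * 0.06 * sin(19)
Torque = 8.966 N*m


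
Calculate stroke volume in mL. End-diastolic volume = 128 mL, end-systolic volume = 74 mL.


SV = EDV - ESV
SV = 128 - 74
SV = 54 mL


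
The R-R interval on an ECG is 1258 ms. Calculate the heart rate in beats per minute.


HR = 60 / RR_interval(s)
RR = 1258 ms = 1.258 s
HR = 60 / 1.258 = 47.69 bpm


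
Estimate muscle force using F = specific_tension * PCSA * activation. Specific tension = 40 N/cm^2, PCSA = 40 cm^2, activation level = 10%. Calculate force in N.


F = sigma * PCSA * activation
F = 40 * 40 * 0.1
F = 160 N


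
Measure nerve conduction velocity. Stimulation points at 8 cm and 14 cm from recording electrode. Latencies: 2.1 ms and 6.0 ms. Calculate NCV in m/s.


Distance = (14 - 8) / 100 = 0.06 m
dt = (6.0 - 2.1) / 1000 = 0.0039 s
NCV = dist / dt = 15.38 m/s


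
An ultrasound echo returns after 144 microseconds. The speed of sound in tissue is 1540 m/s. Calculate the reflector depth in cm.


depth = c * t / 2
t = 144 us = 1.4400e-04 s
depth = 1540 * 1.4400e-04 / 2
depth = 0.11088 m = 11.088 cm


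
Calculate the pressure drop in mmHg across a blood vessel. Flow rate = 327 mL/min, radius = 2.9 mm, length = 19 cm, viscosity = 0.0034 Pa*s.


dP = 8*mu*L*Q / (pi*r^4)
Q = 327 mL/min = 5.45e-06 m^3/s
dP = 126.759 Pa = 126.759 / 133.322 mmHg = 0.9508 mmHg


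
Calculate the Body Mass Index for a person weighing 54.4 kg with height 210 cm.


BMI = weight / height^2
height = 210 cm = 2.1 m
BMI = 54.4 / 2.1^2
BMI = 12.34 kg/m^2


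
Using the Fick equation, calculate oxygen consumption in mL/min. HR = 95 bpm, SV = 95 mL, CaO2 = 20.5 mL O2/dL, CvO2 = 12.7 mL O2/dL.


CO = HR*SV = 95*95/1000 = 9.025 L/min
a-v O2 diff = 20.5 - 12.7 = 7.8 mL/dL
VO2 = CO * (CaO2-CvO2) * 10 dL/L
VO2 = 9.025 * 7.8 * 10
VO2 = 704 mL/min


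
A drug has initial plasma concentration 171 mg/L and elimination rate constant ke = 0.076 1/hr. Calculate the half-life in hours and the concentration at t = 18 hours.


t_half = ln(2) / ke = 0.693147 / 0.076 = 9.12 hr
C(t) = C0 * exp(-ke*t) = 171 * exp(-0.076*18)
C(18) = 43.54 mg/L


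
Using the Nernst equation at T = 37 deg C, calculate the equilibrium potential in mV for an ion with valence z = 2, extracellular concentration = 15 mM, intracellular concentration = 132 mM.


E = (RT/(zF)) * ln(C_out/C_in)
T = 37 + 273.15 = 310.15 K
E = (8.314 * 310.15 / (2 * 96485)) * ln(15/132)
E = -29.06 mV


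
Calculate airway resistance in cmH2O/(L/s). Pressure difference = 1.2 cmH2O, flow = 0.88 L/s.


R = dP / flow
R = 1.2 / 0.88
R = 1.364 cmH2O/(L/s)


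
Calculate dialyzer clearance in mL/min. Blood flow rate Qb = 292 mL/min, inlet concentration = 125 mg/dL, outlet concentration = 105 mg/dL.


K = Qb * (Cb_in - Cb_out) / Cb_in
K = 292 * (125 - 105) / 125
K = 46.72 mL/min


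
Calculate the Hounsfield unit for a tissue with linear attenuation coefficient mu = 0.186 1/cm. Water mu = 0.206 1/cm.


HU = ((mu_tissue - mu_water) / mu_water) * 1000
HU = ((0.186 - 0.206) / 0.206) * 1000
HU = -97.09


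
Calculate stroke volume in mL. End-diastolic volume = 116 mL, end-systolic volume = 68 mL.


SV = EDV - ESV
SV = 116 - 68
SV = 48 mL


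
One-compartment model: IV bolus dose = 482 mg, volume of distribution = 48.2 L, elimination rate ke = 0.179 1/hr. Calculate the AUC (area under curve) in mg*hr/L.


C0 = Dose/Vd = 482/48.2 = 10 mg/L
AUC = C0/ke = 10/0.179
AUC = 55.87 mg*hr/L


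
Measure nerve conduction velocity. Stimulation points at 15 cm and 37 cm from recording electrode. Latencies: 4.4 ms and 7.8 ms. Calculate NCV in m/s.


Distance = (37 - 15) / 100 = 0.22 m
dt = (7.8 - 4.4) / 1000 = 0.0034 s
NCV = dist / dt = 64.71 m/s


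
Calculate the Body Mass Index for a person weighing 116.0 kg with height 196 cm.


BMI = weight / height^2
height = 196 cm = 1.96 m
BMI = 116.0 / 1.96^2
BMI = 30.2 kg/m^2


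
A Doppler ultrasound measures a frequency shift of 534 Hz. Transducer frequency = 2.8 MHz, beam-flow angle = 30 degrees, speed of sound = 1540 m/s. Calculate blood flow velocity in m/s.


v = fd * c / (2 * f0 * cos(theta))
v = 534 * 1540 / (2 * 2.8000e+06 * cos(30))
v = 0.1696 m/s


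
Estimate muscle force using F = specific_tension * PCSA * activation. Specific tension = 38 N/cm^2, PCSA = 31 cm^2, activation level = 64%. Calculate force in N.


F = sigma * PCSA * activation
F = 38 * 31 * 0.64
F = 753.9 N


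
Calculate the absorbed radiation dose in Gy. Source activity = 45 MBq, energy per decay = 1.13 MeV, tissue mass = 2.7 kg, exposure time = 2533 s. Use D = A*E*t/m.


A = 45 MBq = 4.5000e+07 Bq
E = 1.13 MeV = 1.81026e-13 J
D = A*E*t/m = 4.5000e+07*1.81026e-13*2533/2.7
D = 0.007642 Gy


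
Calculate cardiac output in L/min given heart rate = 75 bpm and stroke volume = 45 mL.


CO = HR * SV
CO = 75 * 45 / 1000
CO = 3.375 L/min


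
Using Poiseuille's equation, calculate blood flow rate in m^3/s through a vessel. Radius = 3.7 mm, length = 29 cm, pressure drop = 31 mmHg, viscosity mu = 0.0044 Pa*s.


Q = pi*r^4*dP / (8*mu*L)
r = 0.0037 m, L = 0.29 m
dP = 31 mmHg = 4132.982 Pa
Q = 2.3839e-04 m^3/s


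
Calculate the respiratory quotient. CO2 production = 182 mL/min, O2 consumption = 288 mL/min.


RQ = VCO2 / VO2
RQ = 182 / 288
RQ = 0.6319


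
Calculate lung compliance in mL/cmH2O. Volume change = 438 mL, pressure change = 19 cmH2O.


C = dV / dP
C = 438 / 19
C = 23.05 mL/cmH2O


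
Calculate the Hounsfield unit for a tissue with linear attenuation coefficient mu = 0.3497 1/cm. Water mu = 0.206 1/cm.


HU = ((mu_tissue - mu_water) / mu_water) * 1000
HU = ((0.3497 - 0.206) / 0.206) * 1000
HU = 697.6


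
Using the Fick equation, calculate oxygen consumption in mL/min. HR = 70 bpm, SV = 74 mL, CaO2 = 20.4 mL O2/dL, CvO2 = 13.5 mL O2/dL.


CO = HR*SV = 70*74/1000 = 5.18 L/min
a-v O2 diff = 20.4 - 13.5 = 6.9 mL/dL
VO2 = CO * (CaO2-CvO2) * 10 dL/L
VO2 = 5.18 * 6.9 * 10
VO2 = 357.4 mL/min


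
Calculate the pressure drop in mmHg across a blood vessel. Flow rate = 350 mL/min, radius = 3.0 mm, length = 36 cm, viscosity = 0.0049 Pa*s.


dP = 8*mu*L*Q / (pi*r^4)
Q = 350 mL/min = 5.83333e-06 m^3/s
dP = 323.497 Pa = 323.497 / 133.322 mmHg = 2.426 mmHg


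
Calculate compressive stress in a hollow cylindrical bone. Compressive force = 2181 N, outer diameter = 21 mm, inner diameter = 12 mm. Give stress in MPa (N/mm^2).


A = pi*(r_o^2 - r_i^2)
r_o = 10.5 mm, r_i = 6 mm
A = 233.263 mm^2
sigma = F/A = 2181 / 233.263
sigma = 9.35 MPa


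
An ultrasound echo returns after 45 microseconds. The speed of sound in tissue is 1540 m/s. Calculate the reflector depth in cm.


depth = c * t / 2
t = 45 us = 4.5000e-05 s
depth = 1540 * 4.5000e-05 / 2
depth = 0.03465 m = 3.465 cm


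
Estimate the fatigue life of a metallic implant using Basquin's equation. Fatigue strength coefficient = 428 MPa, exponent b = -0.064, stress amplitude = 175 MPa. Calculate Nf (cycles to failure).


sigma_a = sigma_f' * (2Nf)^b
2Nf = (sigma_a/sigma_f')^(1/b)
2Nf = (175/428)^(1/-0.064)
2Nf = 1171761.9
Nf = 5.859e+05


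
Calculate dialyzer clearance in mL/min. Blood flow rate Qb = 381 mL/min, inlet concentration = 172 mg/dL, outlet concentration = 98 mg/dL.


K = Qb * (Cb_in - Cb_out) / Cb_in
K = 381 * (172 - 98) / 172
K = 163.9 mL/min


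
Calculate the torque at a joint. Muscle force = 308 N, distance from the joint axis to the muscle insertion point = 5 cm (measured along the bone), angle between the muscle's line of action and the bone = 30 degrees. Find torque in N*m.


Torque = F * d * sin(theta)   (moment arm = d*sin(theta))
d = 5 cm = 0.05 m
Torque = 308 * 0.05 * sin(30)
Torque = 7.7 N*m


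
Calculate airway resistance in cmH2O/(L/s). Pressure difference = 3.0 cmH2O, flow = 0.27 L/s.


R = dP / flow
R = 3.0 / 0.27
R = 11.11 cmH2O/(L/s)


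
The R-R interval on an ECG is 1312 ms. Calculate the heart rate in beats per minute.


HR = 60 / RR_interval(s)
RR = 1312 ms = 1.312 s
HR = 60 / 1.312 = 45.73 bpm


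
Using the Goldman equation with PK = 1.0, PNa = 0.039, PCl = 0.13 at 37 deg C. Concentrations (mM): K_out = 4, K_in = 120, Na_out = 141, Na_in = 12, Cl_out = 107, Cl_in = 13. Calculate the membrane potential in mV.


Vm = (RT/F)*ln((PK*Ko + PNa*Nao + PCl*Cli)/(PK*Ki + PNa*Nai + PCl*Clo))
Numer = 11.189, Denom = 134.378
Vm = -66.43 mV


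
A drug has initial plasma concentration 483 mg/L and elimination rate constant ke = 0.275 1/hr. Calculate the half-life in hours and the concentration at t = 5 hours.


t_half = ln(2) / ke = 0.693147 / 0.275 = 2.521 hr
C(t) = C0 * exp(-ke*t) = 483 * exp(-0.275*5)
C(5) = 122.1 mg/L


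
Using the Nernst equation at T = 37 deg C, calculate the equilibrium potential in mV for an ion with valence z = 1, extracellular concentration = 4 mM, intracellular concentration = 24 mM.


E = (RT/(zF)) * ln(C_out/C_in)
T = 37 + 273.15 = 310.15 K
E = (8.314 * 310.15 / (1 * 96485)) * ln(4/24)
E = -47.89 mV


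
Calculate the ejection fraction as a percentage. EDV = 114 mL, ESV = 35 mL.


SV = EDV - ESV = 114 - 35 = 79 mL
EF = SV/EDV * 100 = 79/114 * 100
EF = 69.3%


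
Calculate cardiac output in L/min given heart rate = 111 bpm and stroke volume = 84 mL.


CO = HR * SV
CO = 111 * 84 / 1000
CO = 9.324 L/min


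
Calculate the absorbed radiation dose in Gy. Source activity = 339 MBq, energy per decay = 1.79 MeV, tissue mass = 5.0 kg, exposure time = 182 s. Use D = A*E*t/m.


A = 339 MBq = 3.3900e+08 Bq
E = 1.79 MeV = 2.86758e-13 J
D = A*E*t/m = 3.3900e+08*2.86758e-13*182/5.0
D = 0.003538 Gy


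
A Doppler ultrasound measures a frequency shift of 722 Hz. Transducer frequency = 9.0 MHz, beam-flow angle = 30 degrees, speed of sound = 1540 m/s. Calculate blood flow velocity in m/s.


v = fd * c / (2 * f0 * cos(theta))
v = 722 * 1540 / (2 * 9.0000e+06 * cos(30))
v = 0.07133 m/s


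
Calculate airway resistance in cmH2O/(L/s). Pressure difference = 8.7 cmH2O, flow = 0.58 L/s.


R = dP / flow
R = 8.7 / 0.58
R = 15 cmH2O/(L/s)


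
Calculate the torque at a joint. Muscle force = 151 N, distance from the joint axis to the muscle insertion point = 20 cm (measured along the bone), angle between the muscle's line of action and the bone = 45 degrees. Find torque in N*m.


Torque = F * d * sin(theta)   (moment arm = d*sin(theta))
d = 20 cm = 0.2 m
Torque = 151 * 0.2 * sin(45)
Torque = 21.35 N*m


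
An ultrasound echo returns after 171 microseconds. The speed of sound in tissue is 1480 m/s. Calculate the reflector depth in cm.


depth = c * t / 2
t = 171 us = 1.7100e-04 s
depth = 1480 * 1.7100e-04 / 2
depth = 0.12654 m = 12.654 cm


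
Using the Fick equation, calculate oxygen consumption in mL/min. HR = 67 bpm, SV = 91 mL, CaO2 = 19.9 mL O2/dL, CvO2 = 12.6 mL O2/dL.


CO = HR*SV = 67*91/1000 = 6.097 L/min
a-v O2 diff = 19.9 - 12.6 = 7.3 mL/dL
VO2 = CO * (CaO2-CvO2) * 10 dL/L
VO2 = 6.097 * 7.3 * 10
VO2 = 445.1 mL/min


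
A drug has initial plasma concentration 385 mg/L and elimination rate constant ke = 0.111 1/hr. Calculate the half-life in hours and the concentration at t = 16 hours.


t_half = ln(2) / ke = 0.693147 / 0.111 = 6.245 hr
C(t) = C0 * exp(-ke*t) = 385 * exp(-0.111*16)
C(16) = 65.19 mg/L


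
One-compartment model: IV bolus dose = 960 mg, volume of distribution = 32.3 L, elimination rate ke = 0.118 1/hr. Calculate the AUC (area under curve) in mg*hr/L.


C0 = Dose/Vd = 960/32.3 = 29.7214 mg/L
AUC = C0/ke = 29.7214/0.118
AUC = 251.9 mg*hr/L


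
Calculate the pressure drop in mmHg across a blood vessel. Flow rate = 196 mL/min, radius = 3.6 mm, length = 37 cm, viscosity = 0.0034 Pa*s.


dP = 8*mu*L*Q / (pi*r^4)
Q = 196 mL/min = 3.26667e-06 m^3/s
dP = 62.304 Pa = 62.304 / 133.322 mmHg = 0.4673 mmHg


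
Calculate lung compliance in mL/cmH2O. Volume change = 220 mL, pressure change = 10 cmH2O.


C = dV / dP
C = 220 / 10
C = 22 mL/cmH2O


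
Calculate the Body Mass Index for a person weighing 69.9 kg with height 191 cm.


BMI = weight / height^2
height = 191 cm = 1.91 m
BMI = 69.9 / 1.91^2
BMI = 19.16 kg/m^2


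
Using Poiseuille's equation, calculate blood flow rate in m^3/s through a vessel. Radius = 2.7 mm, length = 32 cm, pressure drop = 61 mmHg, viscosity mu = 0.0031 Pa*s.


Q = pi*r^4*dP / (8*mu*L)
r = 0.0027 m, L = 0.32 m
dP = 61 mmHg = 8132.642 Pa
Q = 1.7109e-04 m^3/s
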